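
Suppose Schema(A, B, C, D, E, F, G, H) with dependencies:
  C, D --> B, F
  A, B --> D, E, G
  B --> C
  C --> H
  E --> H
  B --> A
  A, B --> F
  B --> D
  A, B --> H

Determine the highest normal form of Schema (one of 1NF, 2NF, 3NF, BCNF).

1NF

Candidate keys: {B}, {C, D}. Prime attributes: {B, C, D}.
C --> H breaks BCNF: {C}⁺ = {C, H}, so {C} is not a superkey.
C --> H determines the non-prime attribute {H} from a non-superkey — 3NF is violated.
The proper key subset {C} of {C, D} determines non-prime {H}, so the relation is not even in 2NF.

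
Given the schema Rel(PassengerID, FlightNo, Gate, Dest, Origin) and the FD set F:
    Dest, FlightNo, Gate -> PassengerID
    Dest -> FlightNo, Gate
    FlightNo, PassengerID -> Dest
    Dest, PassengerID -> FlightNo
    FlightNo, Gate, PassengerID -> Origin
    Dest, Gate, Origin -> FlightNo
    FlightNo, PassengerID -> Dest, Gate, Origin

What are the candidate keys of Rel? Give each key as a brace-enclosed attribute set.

{Dest}, {FlightNo, PassengerID}

{Dest}⁺ = {Dest, FlightNo, Gate, Origin, PassengerID} — all of the relation — so {Dest} is a candidate key.
{FlightNo, PassengerID}⁺ = {Dest, FlightNo, Gate, Origin, PassengerID} — all of the relation — so {FlightNo, PassengerID} is a candidate key.
Any other superkey properly contains one of these, so there are no further candidate keys.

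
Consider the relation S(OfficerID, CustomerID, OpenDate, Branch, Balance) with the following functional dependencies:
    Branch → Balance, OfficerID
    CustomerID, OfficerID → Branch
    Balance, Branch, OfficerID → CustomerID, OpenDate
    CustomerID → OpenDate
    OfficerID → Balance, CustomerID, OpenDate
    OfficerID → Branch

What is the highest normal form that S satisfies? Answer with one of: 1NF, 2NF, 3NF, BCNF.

2NF

Candidate keys: {Branch}, {OfficerID}. Prime attributes: {Branch, OfficerID}.
For CustomerID → OpenDate we have {CustomerID}⁺ = {CustomerID, OpenDate}; {CustomerID} is not a superkey, so BCNF fails.
Because {OpenDate} is non-prime and the left side of CustomerID → OpenDate is not a superkey, the relation is not in 3NF.
All keys have size 1, which rules out partial dependencies — 2NF is satisfied.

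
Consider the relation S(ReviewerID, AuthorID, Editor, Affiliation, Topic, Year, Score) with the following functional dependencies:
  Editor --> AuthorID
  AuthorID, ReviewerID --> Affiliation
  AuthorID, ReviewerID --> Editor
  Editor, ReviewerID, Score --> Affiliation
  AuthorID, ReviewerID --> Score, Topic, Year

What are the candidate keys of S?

Attributes never on any right-hand side: {ReviewerID} — every candidate key must contain it.
{AuthorID, ReviewerID}⁺ = {Affiliation, AuthorID, Editor, ReviewerID, Score, Topic, Year}, which is every attribute, so {AuthorID, ReviewerID} is a candidate key.
{Editor, ReviewerID}⁺ = {Affiliation, AuthorID, Editor, ReviewerID, Score, Topic, Year}, which is every attribute, so {Editor, ReviewerID} is a candidate key.
No proper subset of any of these is a key, and no other minimal superkey exists.

{AuthorID, ReviewerID}, {Editor, ReviewerID}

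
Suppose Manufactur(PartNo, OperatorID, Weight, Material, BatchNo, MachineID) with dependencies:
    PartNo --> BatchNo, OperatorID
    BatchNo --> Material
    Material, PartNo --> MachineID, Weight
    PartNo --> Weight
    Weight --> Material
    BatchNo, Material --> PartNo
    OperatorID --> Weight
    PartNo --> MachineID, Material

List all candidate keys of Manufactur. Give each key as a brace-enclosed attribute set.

{BatchNo}⁺ = {BatchNo, MachineID, Material, OperatorID, PartNo, Weight}, which is every attribute, so {BatchNo} is a candidate key.
{PartNo}⁺ = {BatchNo, MachineID, Material, OperatorID, PartNo, Weight}, which is every attribute, so {PartNo} is a candidate key.
Any other superkey properly contains one of these, so there are no further candidate keys.

{BatchNo}, {PartNo}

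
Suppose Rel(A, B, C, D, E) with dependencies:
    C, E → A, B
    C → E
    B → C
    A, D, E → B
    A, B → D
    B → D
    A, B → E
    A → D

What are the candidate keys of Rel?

{B}⁺ = {A, B, C, D, E} — all of the relation — so {B} is a candidate key.
{C}⁺ = {A, B, C, D, E} — all of the relation — so {C} is a candidate key.
{A, E}⁺ = {A, B, C, D, E} — all of the relation — so {A, E} is a candidate key.
No proper subset of any of these is a key, and no other minimal superkey exists.

{A, E}, {B}, {C}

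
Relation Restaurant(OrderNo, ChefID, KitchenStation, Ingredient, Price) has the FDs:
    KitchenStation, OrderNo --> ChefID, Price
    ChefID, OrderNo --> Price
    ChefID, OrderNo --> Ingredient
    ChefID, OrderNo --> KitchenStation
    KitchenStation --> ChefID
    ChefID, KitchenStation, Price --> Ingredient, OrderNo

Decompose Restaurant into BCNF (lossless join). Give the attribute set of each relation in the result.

Candidate keys of the original relation: {ChefID, OrderNo}, {KitchenStation, OrderNo}, {KitchenStation, Price}.
Within {ChefID, Ingredient, KitchenStation, OrderNo, Price}: {KitchenStation}⁺ ∩ {ChefID, Ingredient, KitchenStation, OrderNo, Price} = {ChefID, KitchenStation}, not the whole set, so KitchenStation --> ChefID violates BCNF; decompose into {ChefID, KitchenStation} and {Ingredient, KitchenStation, OrderNo, Price}.
{ChefID, KitchenStation} is in BCNF.
{Ingredient, KitchenStation, OrderNo, Price} is in BCNF.

{ChefID, KitchenStation}; {Ingredient, KitchenStation, OrderNo, Price}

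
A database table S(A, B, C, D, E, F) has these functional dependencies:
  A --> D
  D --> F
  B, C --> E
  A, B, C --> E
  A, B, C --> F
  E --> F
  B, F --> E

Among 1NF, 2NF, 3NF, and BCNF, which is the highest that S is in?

Candidate key: {A, B, C}. Prime attributes: {A, B, C}.
A --> D: {A}⁺ = {A, D, F}, which is not all of the attributes, so the left side is not a superkey — BCNF is violated.
Because {D} is non-prime and the left side of A --> D is not a superkey, the relation is not in 3NF.
The proper key subset {A} of {A, B, C} determines non-prime {D, F}, so the relation is not even in 2NF.

1NF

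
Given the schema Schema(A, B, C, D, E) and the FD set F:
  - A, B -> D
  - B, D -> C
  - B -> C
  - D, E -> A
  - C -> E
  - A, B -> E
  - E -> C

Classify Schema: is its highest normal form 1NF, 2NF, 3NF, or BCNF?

Candidate keys: {A, B}, {B, D}. Prime attributes: {A, B, D}.
For B -> C we have {B}⁺ = {B, C, E}; {B} is not a superkey, so BCNF fails.
B -> C determines the non-prime attribute {C} from a non-superkey — 3NF is violated.
Since {B} ⊂ {A, B} and {B}⁺ ⊇ {C, E} with {C, E} non-prime, there is a partial dependency; 2NF fails.

1NF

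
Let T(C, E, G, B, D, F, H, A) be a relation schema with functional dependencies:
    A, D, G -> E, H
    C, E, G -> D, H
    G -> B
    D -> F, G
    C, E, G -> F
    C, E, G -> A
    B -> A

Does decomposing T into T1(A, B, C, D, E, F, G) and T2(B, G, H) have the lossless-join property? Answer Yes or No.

No

Common attributes: {B, G}; their closure is {A, B, G}.
T1 ⊄ {A, B, G} and T2 ⊄ {A, B, G}, so the split is lossy.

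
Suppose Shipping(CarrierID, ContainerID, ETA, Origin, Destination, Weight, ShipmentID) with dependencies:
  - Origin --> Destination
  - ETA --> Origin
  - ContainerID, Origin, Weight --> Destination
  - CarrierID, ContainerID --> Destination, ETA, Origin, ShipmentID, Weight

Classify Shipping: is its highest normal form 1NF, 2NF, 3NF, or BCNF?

Candidate key: {CarrierID, ContainerID}. Prime attributes: {CarrierID, ContainerID}.
For Origin --> Destination we have {Origin}⁺ = {Destination, Origin}; {Origin} is not a superkey, so BCNF fails.
Because {Destination} is non-prime and the left side of Origin --> Destination is not a superkey, the relation is not in 3NF.
No proper subset of a key has a non-prime attribute in its closure, so there is no partial dependency; 2NF holds.

2NF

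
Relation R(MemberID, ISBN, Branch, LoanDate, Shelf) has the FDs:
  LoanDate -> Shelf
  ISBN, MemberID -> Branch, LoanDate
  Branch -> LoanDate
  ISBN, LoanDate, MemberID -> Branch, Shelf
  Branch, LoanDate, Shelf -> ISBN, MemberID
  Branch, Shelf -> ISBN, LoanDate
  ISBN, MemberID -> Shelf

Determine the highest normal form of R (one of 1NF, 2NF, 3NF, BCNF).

2NF

Candidate keys: {Branch}, {ISBN, MemberID}. Prime attributes: {Branch, ISBN, MemberID}.
LoanDate -> Shelf breaks BCNF: {LoanDate}⁺ = {LoanDate, Shelf}, so {LoanDate} is not a superkey.
Because {Shelf} is non-prime and the left side of LoanDate -> Shelf is not a superkey, the relation is not in 3NF.
Checking every proper subset of each key, none determines a non-prime attribute — 2NF is satisfied.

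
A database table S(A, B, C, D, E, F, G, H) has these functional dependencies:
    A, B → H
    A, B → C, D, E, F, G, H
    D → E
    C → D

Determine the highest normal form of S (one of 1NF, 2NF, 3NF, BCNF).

2NF

Candidate key: {A, B}. Prime attributes: {A, B}.
For D → E we have {D}⁺ = {D, E}; {D} is not a superkey, so BCNF fails.
D → E determines the non-prime attribute {E} from a non-superkey — 3NF is violated.
No proper subset of a key has a non-prime attribute in its closure, so there is no partial dependency; 2NF holds.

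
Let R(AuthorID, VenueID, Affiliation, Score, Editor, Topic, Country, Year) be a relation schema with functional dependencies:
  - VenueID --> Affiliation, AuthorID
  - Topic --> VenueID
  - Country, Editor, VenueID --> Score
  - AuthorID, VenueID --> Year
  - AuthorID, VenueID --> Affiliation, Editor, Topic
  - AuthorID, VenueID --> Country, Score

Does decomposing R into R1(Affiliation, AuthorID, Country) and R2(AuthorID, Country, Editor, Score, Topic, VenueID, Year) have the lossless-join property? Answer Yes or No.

No

Common attributes: {AuthorID, Country}; their closure is {AuthorID, Country}.
The closure covers neither R1 nor R2 entirely; the join is not lossless.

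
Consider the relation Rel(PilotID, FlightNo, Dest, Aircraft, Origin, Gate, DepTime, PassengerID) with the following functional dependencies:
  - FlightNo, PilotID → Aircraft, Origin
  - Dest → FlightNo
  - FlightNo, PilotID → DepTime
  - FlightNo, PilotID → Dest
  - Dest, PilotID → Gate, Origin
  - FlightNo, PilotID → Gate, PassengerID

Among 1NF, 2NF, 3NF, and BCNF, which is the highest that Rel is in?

3NF

Candidate keys: {Dest, PilotID}, {FlightNo, PilotID}. Prime attributes: {Dest, FlightNo, PilotID}.
Dest → FlightNo: {Dest}⁺ = {Dest, FlightNo}, which is not all of the attributes, so the left side is not a superkey — BCNF is violated.
Since {FlightNo} ⊆ prime attributes and every other non-superkey FD also has a prime right side, the schema is in 3NF.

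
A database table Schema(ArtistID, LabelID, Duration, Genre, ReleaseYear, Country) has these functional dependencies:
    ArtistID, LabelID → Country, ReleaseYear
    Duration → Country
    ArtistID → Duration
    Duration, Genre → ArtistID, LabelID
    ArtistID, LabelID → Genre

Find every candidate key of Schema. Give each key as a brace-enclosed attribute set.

{ArtistID, Genre}⁺ = {ArtistID, Country, Duration, Genre, LabelID, ReleaseYear} — all of the relation — so {ArtistID, Genre} is a candidate key.
{ArtistID, LabelID}⁺ = {ArtistID, Country, Duration, Genre, LabelID, ReleaseYear} — all of the relation — so {ArtistID, LabelID} is a candidate key.
{Duration, Genre}⁺ = {ArtistID, Country, Duration, Genre, LabelID, ReleaseYear} — all of the relation — so {Duration, Genre} is a candidate key.
Any other superkey properly contains one of these, so there are no further candidate keys.

{ArtistID, Genre}, {ArtistID, LabelID}, {Duration, Genre}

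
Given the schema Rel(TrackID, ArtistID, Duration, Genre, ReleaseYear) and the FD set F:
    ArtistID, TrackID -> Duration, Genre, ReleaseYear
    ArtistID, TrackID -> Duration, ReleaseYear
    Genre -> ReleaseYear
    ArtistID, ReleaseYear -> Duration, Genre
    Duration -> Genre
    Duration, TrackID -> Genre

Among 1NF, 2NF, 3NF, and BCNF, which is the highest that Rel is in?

2NF

Candidate key: {ArtistID, TrackID}. Prime attributes: {ArtistID, TrackID}.
Genre -> ReleaseYear: {Genre}⁺ = {Genre, ReleaseYear}, which is not all of the attributes, so the left side is not a superkey — BCNF is violated.
Genre -> ReleaseYear determines the non-prime attribute {ReleaseYear} from a non-superkey — 3NF is violated.
No non-prime attribute depends on a proper subset of any candidate key, so 2NF holds.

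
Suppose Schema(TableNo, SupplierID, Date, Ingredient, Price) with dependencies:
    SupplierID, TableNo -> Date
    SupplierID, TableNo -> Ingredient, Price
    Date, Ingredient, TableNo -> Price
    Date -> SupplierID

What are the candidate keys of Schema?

{Date, TableNo}, {SupplierID, TableNo}

Attributes never on any right-hand side: {TableNo} — every candidate key must contain it.
{Date, TableNo}⁺ = {Date, Ingredient, Price, SupplierID, TableNo}, which is every attribute, so {Date, TableNo} is a candidate key.
{SupplierID, TableNo}⁺ = {Date, Ingredient, Price, SupplierID, TableNo}, which is every attribute, so {SupplierID, TableNo} is a candidate key.
No proper subset of any of these is a key, and no other minimal superkey exists.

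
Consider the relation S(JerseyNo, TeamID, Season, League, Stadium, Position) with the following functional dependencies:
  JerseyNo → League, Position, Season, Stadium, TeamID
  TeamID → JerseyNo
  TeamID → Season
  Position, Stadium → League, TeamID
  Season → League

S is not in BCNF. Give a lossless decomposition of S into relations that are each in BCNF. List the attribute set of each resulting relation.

{JerseyNo, Position, Season, Stadium, TeamID}; {League, Season}

Candidate keys of the original relation: {JerseyNo}, {Position, Stadium}, {TeamID}.
Within {JerseyNo, League, Position, Season, Stadium, TeamID}: {Season}⁺ ∩ {JerseyNo, League, Position, Season, Stadium, TeamID} = {League, Season}, not the whole set, so Season → League violates BCNF; decompose into {League, Season} and {JerseyNo, Position, Season, Stadium, TeamID}.
{League, Season} has no BCNF violation.
{JerseyNo, Position, Season, Stadium, TeamID} has no BCNF violation.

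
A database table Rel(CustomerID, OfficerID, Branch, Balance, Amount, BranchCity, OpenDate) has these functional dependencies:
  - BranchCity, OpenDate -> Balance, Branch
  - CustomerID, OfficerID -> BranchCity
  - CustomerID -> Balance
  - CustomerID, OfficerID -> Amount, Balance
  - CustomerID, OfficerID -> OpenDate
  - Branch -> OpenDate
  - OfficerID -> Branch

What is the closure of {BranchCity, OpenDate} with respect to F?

{Balance, Branch, BranchCity, OpenDate}

Start with {BranchCity, OpenDate}.
BranchCity, OpenDate -> Balance, Branch applies; add {Balance, Branch} → now {Balance, Branch, BranchCity, OpenDate}.
No further FD applies.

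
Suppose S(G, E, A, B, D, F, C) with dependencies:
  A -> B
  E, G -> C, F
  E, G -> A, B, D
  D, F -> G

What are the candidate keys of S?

No FD produces {E}, so it must be in every candidate key.
{E, G} is a candidate key since {E, G}⁺ = {A, B, C, D, E, F, G} covers every attribute.
{D, E, F} is a candidate key since {D, E, F}⁺ = {A, B, C, D, E, F, G} covers every attribute.
No proper subset of any of these is a key, and no other minimal superkey exists.

{D, E, F}, {E, G}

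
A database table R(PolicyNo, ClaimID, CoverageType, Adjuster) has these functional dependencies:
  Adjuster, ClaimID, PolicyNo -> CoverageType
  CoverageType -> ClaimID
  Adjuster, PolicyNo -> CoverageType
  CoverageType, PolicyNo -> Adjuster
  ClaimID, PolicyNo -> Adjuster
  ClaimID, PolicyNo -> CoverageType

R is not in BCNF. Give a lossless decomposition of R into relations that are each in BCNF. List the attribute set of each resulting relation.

{Adjuster, CoverageType, PolicyNo}; {ClaimID, CoverageType}

Candidate keys of the original relation: {Adjuster, PolicyNo}, {ClaimID, PolicyNo}, {CoverageType, PolicyNo}.
In {Adjuster, ClaimID, CoverageType, PolicyNo}, {CoverageType} is not a superkey ({CoverageType}⁺ restricted to this set is {ClaimID, CoverageType}), so split on CoverageType -> ClaimID into {ClaimID, CoverageType} and {Adjuster, CoverageType, PolicyNo}.
{ClaimID, CoverageType} has no BCNF violation.
{Adjuster, CoverageType, PolicyNo} has no BCNF violation.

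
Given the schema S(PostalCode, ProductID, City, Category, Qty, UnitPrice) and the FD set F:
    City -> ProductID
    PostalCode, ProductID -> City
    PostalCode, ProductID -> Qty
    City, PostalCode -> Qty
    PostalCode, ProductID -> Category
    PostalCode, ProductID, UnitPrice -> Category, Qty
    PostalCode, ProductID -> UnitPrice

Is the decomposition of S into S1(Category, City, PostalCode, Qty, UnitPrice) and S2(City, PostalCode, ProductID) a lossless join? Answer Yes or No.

Yes

The shared attributes are {City, PostalCode} and {City, PostalCode}⁺ = {Category, City, PostalCode, ProductID, Qty, UnitPrice}.
This includes all of S1, so the common attributes are a superkey of S1 — the join is lossless.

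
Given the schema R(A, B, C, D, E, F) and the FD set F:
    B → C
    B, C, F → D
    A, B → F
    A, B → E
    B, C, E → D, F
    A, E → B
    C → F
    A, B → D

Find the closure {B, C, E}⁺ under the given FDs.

Start with {B, C, E}.
B, C, E → D, F applies; add {D, F} → now {B, C, D, E, F}.
No further FD applies.

{B, C, D, E, F}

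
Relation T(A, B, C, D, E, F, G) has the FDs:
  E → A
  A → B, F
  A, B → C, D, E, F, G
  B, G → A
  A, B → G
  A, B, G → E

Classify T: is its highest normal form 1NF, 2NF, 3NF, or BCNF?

Candidate keys: {A}, {B, G}, {E}. Prime attributes: {A, B, E, G}.
The left-hand side of every FD is a superkey, so BCNF is satisfied.

BCNF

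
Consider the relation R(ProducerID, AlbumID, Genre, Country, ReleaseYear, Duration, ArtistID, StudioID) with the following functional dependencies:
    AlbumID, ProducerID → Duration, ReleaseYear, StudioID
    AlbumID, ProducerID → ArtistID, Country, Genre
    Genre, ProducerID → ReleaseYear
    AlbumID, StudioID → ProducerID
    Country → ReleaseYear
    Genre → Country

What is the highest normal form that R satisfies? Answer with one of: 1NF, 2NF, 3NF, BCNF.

Candidate keys: {AlbumID, ProducerID}, {AlbumID, StudioID}. Prime attributes: {AlbumID, ProducerID, StudioID}.
Genre, ProducerID → ReleaseYear breaks BCNF: {Genre, ProducerID}⁺ = {Country, Genre, ProducerID, ReleaseYear}, so {Genre, ProducerID} is not a superkey.
Because {ReleaseYear} is non-prime and the left side of Genre, ProducerID → ReleaseYear is not a superkey, the relation is not in 3NF.
No proper subset of a key has a non-prime attribute in its closure, so there is no partial dependency; 2NF holds.

2NF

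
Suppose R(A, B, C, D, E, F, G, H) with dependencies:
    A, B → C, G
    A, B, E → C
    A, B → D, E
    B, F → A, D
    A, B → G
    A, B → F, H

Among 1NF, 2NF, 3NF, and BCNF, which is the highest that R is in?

Candidate keys: {A, B}, {B, F}. Prime attributes: {A, B, F}.
The left-hand side of every FD is a superkey, so BCNF is satisfied.

BCNF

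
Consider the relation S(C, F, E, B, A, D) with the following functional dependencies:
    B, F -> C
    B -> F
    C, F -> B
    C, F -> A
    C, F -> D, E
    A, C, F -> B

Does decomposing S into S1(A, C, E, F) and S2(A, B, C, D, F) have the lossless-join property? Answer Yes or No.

Common attributes: {A, C, F}; their closure is {A, B, C, D, E, F}.
This includes all of S1, so the common attributes are a superkey of S1 — the join is lossless.

Yes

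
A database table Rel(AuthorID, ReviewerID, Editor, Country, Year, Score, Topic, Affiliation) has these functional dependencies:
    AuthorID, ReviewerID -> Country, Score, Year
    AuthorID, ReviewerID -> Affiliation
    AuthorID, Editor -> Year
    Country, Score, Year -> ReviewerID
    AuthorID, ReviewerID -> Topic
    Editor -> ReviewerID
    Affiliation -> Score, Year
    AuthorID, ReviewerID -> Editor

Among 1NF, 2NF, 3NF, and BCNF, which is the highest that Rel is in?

3NF

Candidate keys: {Affiliation, AuthorID, Country}, {AuthorID, Country, Score, Year}, {AuthorID, Editor}, {AuthorID, ReviewerID}. Prime attributes: {Affiliation, AuthorID, Country, Editor, ReviewerID, Score, Year}.
Country, Score, Year -> ReviewerID: {Country, Score, Year}⁺ = {Country, ReviewerID, Score, Year}, which is not all of the attributes, so the left side is not a superkey — BCNF is violated.
Its right-hand attributes {ReviewerID} are all prime, as are those of every other non-superkey FD — the relation is in 3NF.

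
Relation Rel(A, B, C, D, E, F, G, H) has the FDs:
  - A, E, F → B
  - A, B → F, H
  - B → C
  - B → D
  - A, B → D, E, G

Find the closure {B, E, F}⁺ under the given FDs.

{B, C, D, E, F}

Start with {B, E, F}.
B → C applies; add {C} → now {B, C, E, F}.
B → D applies; add {D} → now {B, C, D, E, F}.
No further FD applies.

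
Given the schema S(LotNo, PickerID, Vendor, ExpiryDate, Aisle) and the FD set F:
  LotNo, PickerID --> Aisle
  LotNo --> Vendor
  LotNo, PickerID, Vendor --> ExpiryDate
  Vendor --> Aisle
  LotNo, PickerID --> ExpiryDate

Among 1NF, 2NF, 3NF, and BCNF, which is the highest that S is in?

1NF

Candidate key: {LotNo, PickerID}. Prime attributes: {LotNo, PickerID}.
For LotNo --> Vendor we have {LotNo}⁺ = {Aisle, LotNo, Vendor}; {LotNo} is not a superkey, so BCNF fails.
LotNo --> Vendor determines the non-prime attribute {Vendor} from a non-superkey — 3NF is violated.
The proper key subset {LotNo} of {LotNo, PickerID} determines non-prime {Aisle, Vendor}, so the relation is not even in 2NF.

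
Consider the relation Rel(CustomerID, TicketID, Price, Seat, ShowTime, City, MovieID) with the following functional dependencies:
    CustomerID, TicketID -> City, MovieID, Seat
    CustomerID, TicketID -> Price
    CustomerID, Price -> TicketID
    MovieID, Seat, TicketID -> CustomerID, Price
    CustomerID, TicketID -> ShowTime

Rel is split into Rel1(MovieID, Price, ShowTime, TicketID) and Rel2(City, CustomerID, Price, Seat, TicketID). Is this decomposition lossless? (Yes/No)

Common attributes: {Price, TicketID}; their closure is {Price, TicketID}.
Neither Rel1 nor Rel2 is contained in that closure, so the decomposition is lossy.

No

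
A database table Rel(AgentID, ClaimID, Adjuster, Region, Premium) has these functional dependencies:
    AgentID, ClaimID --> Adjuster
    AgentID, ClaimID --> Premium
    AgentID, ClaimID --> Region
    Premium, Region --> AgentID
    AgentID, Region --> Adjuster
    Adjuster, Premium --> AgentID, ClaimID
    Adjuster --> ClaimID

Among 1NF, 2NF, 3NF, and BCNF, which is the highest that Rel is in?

3NF

Candidate keys: {Adjuster, AgentID}, {Adjuster, Premium}, {AgentID, ClaimID}, {AgentID, Region}, {Premium, Region}. Prime attributes: {Adjuster, AgentID, ClaimID, Premium, Region}.
For Adjuster --> ClaimID we have {Adjuster}⁺ = {Adjuster, ClaimID}; {Adjuster} is not a superkey, so BCNF fails.
Since {ClaimID} ⊆ prime attributes and every other non-superkey FD also has a prime right side, the schema is in 3NF.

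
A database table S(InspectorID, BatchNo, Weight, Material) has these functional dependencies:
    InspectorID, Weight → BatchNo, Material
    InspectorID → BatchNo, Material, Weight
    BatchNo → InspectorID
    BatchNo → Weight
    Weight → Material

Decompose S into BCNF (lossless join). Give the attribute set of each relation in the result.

{BatchNo, InspectorID, Weight}; {Material, Weight}

Candidate keys of the original relation: {BatchNo}, {InspectorID}.
{BatchNo, InspectorID, Material, Weight}: {Weight} determines {Material, Weight} here but is not a superkey — split on Weight → Material, giving {Material, Weight} and {BatchNo, InspectorID, Weight}.
{Material, Weight}: every determinant is a superkey — BCNF.
{BatchNo, InspectorID, Weight}: every determinant is a superkey — BCNF.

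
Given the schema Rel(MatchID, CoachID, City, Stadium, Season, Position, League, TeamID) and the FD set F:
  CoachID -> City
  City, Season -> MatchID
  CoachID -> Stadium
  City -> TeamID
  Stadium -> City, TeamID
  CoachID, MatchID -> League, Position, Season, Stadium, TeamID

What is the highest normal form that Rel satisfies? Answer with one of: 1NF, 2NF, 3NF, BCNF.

1NF

Candidate keys: {CoachID, MatchID}, {CoachID, Season}. Prime attributes: {CoachID, MatchID, Season}.
CoachID -> City: {CoachID}⁺ = {City, CoachID, Stadium, TeamID}, which is not all of the attributes, so the left side is not a superkey — BCNF is violated.
CoachID -> City has non-prime {City} on the right and a non-superkey on the left, so 3NF fails.
{CoachID} is a proper subset of the key {CoachID, MatchID}, and {CoachID}⁺ contains the non-prime attributes {City, Stadium, TeamID} — a partial dependency, so 2NF is violated.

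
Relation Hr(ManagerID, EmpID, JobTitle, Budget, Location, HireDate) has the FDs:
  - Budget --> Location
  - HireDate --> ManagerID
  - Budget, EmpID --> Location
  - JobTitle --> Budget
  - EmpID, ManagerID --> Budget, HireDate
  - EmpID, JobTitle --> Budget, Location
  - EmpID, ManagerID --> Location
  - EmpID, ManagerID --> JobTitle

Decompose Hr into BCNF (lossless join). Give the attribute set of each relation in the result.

Candidate keys of the original relation: {EmpID, HireDate}, {EmpID, ManagerID}.
Within {Budget, EmpID, HireDate, JobTitle, Location, ManagerID}: {Budget}⁺ ∩ {Budget, EmpID, HireDate, JobTitle, Location, ManagerID} = {Budget, Location}, not the whole set, so Budget --> Location violates BCNF; decompose into {Budget, Location} and {Budget, EmpID, HireDate, JobTitle, ManagerID}.
{Budget, Location} has no BCNF violation.
Within {Budget, EmpID, HireDate, JobTitle, ManagerID}: {HireDate}⁺ ∩ {Budget, EmpID, HireDate, JobTitle, ManagerID} = {HireDate, ManagerID}, not the whole set, so HireDate --> ManagerID violates BCNF; decompose into {HireDate, ManagerID} and {Budget, EmpID, HireDate, JobTitle}.
{HireDate, ManagerID} has no BCNF violation.
Within {Budget, EmpID, HireDate, JobTitle}: {JobTitle}⁺ ∩ {Budget, EmpID, HireDate, JobTitle} = {Budget, JobTitle}, not the whole set, so JobTitle --> Budget violates BCNF; decompose into {Budget, JobTitle} and {EmpID, HireDate, JobTitle}.
{Budget, JobTitle} has no BCNF violation.
{EmpID, HireDate, JobTitle} has no BCNF violation.

{Budget, JobTitle}; {Budget, Location}; {EmpID, HireDate, JobTitle}; {HireDate, ManagerID}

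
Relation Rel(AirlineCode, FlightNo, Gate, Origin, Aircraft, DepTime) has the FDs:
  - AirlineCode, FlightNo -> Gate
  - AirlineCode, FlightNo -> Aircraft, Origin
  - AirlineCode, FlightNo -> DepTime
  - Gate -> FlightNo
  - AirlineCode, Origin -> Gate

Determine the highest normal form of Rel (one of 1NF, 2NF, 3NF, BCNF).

3NF

Candidate keys: {AirlineCode, FlightNo}, {AirlineCode, Gate}, {AirlineCode, Origin}. Prime attributes: {AirlineCode, FlightNo, Gate, Origin}.
Gate -> FlightNo breaks BCNF: {Gate}⁺ = {FlightNo, Gate}, so {Gate} is not a superkey.
Its right-hand attributes {FlightNo} are all prime, as are those of every other non-superkey FD — the relation is in 3NF.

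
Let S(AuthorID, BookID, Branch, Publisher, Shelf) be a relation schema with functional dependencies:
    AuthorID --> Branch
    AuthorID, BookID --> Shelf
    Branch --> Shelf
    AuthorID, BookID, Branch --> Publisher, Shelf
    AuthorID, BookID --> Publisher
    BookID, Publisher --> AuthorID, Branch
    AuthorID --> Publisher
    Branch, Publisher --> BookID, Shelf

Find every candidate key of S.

Closure of {AuthorID} is {AuthorID, BookID, Branch, Publisher, Shelf}, the whole schema; {AuthorID} is a candidate key.
Closure of {BookID, Publisher} is {AuthorID, BookID, Branch, Publisher, Shelf}, the whole schema; {BookID, Publisher} is a candidate key.
Closure of {Branch, Publisher} is {AuthorID, BookID, Branch, Publisher, Shelf}, the whole schema; {Branch, Publisher} is a candidate key.
These are minimal and exhaustive — every other superkey contains one of them.

{AuthorID}, {BookID, Publisher}, {Branch, Publisher}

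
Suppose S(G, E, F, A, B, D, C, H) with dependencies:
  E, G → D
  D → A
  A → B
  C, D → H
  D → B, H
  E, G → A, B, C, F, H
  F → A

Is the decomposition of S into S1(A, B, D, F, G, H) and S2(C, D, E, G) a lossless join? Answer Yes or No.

The shared attributes are {D, G} and {D, G}⁺ = {A, B, D, G, H}.
S1 ⊄ {A, B, D, G, H} and S2 ⊄ {A, B, D, G, H}, so the split is lossy.

No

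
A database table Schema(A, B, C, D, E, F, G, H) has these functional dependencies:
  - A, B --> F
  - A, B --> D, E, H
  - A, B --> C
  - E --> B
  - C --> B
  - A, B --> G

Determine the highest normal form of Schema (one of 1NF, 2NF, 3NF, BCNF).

Candidate keys: {A, B}, {A, C}, {A, E}. Prime attributes: {A, B, C, E}.
E --> B breaks BCNF: {E}⁺ = {B, E}, so {E} is not a superkey.
Since {B} ⊆ prime attributes and every other non-superkey FD also has a prime right side, the schema is in 3NF.

3NF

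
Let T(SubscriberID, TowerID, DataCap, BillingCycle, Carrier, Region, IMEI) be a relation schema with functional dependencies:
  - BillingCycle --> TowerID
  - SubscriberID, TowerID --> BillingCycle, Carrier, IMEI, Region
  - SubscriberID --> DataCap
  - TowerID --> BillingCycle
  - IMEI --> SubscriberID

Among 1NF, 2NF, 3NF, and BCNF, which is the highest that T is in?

Candidate keys: {BillingCycle, IMEI}, {BillingCycle, SubscriberID}, {IMEI, TowerID}, {SubscriberID, TowerID}. Prime attributes: {BillingCycle, IMEI, SubscriberID, TowerID}.
BillingCycle --> TowerID breaks BCNF: {BillingCycle}⁺ = {BillingCycle, TowerID}, so {BillingCycle} is not a superkey.
SubscriberID --> DataCap determines the non-prime attribute {DataCap} from a non-superkey — 3NF is violated.
Since {IMEI} ⊂ {BillingCycle, IMEI} and {IMEI}⁺ ⊇ {DataCap} with {DataCap} non-prime, there is a partial dependency; 2NF fails.

1NF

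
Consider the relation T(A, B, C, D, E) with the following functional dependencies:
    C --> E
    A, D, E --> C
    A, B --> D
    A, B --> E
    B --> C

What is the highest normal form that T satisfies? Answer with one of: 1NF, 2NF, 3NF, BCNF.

1NF

Candidate key: {A, B}. Prime attributes: {A, B}.
C --> E: {C}⁺ = {C, E}, which is not all of the attributes, so the left side is not a superkey — BCNF is violated.
C --> E has non-prime {E} on the right and a non-superkey on the left, so 3NF fails.
{B} is a proper subset of the key {A, B}, and {B}⁺ contains the non-prime attributes {C, E} — a partial dependency, so 2NF is violated.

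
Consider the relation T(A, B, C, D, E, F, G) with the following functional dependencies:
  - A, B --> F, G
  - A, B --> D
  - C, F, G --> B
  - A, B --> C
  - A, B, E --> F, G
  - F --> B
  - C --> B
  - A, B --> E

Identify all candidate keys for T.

{A, B}, {A, C}, {A, F}

No FD produces {A}, so it must be in every candidate key.
{A, B} is a candidate key since {A, B}⁺ = {A, B, C, D, E, F, G} covers every attribute.
{A, C} is a candidate key since {A, C}⁺ = {A, B, C, D, E, F, G} covers every attribute.
{A, F} is a candidate key since {A, F}⁺ = {A, B, C, D, E, F, G} covers every attribute.
Any other superkey properly contains one of these, so there are no further candidate keys.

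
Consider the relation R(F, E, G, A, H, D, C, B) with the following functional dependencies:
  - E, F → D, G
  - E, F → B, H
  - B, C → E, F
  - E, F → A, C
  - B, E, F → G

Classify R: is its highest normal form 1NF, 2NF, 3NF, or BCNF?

Candidate keys: {B, C}, {E, F}. Prime attributes: {B, C, E, F}.
Every FD has a superkey on the left, so the relation is in BCNF.

BCNF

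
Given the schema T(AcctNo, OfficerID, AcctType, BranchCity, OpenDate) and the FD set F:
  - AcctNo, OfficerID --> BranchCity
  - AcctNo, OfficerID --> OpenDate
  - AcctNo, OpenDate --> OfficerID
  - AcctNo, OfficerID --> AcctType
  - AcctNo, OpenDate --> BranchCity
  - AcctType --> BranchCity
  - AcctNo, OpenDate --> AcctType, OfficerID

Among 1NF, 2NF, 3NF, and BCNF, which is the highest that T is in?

2NF

Candidate keys: {AcctNo, OfficerID}, {AcctNo, OpenDate}. Prime attributes: {AcctNo, OfficerID, OpenDate}.
AcctType --> BranchCity breaks BCNF: {AcctType}⁺ = {AcctType, BranchCity}, so {AcctType} is not a superkey.
AcctType --> BranchCity determines the non-prime attribute {BranchCity} from a non-superkey — 3NF is violated.
Checking every proper subset of each key, none determines a non-prime attribute — 2NF is satisfied.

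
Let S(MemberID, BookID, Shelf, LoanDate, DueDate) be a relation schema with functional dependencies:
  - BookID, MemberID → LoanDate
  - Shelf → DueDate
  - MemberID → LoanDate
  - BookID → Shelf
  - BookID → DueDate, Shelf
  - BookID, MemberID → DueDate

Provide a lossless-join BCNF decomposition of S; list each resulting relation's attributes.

Candidate key of the original relation: {BookID, MemberID}.
{BookID, DueDate, LoanDate, MemberID, Shelf}: {Shelf} determines {DueDate, Shelf} here but is not a superkey — split on Shelf → DueDate, giving {DueDate, Shelf} and {BookID, LoanDate, MemberID, Shelf}.
{DueDate, Shelf} has no BCNF violation.
{BookID, LoanDate, MemberID, Shelf}: {MemberID} determines {LoanDate, MemberID} here but is not a superkey — split on MemberID → LoanDate, giving {LoanDate, MemberID} and {BookID, MemberID, Shelf}.
{LoanDate, MemberID} has no BCNF violation.
{BookID, MemberID, Shelf}: {BookID} determines {BookID, Shelf} here but is not a superkey — split on BookID → Shelf, giving {BookID, Shelf} and {BookID, MemberID}.
{BookID, Shelf} has no BCNF violation.
{BookID, MemberID} has no BCNF violation.

{BookID, MemberID}; {BookID, Shelf}; {DueDate, Shelf}; {LoanDate, MemberID}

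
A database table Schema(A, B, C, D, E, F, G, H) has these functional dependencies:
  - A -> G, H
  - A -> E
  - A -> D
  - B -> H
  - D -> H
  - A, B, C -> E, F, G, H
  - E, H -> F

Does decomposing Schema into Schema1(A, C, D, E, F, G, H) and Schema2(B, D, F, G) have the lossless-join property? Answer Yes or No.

Schema1 ∩ Schema2 = {D, F, G}; its closure under F is {D, F, G, H}.
Neither Schema1 nor Schema2 is contained in that closure, so the decomposition is lossy.

No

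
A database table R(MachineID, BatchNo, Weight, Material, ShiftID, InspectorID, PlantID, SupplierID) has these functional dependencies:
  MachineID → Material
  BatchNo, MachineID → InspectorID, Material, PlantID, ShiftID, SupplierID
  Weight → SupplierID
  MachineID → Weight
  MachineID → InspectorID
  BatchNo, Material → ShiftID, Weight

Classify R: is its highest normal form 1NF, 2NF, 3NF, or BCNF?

1NF

Candidate key: {BatchNo, MachineID}. Prime attributes: {BatchNo, MachineID}.
For MachineID → Material we have {MachineID}⁺ = {InspectorID, MachineID, Material, SupplierID, Weight}; {MachineID} is not a superkey, so BCNF fails.
MachineID → Material has non-prime {Material} on the right and a non-superkey on the left, so 3NF fails.
Since {MachineID} ⊂ {BatchNo, MachineID} and {MachineID}⁺ ⊇ {InspectorID, Material, SupplierID, Weight} with {InspectorID, Material, SupplierID, Weight} non-prime, there is a partial dependency; 2NF fails.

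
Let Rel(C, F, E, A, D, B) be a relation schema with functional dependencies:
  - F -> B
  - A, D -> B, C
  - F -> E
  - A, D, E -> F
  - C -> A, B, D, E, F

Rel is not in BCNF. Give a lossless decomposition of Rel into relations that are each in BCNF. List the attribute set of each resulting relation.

{A, C, D, F}; {B, E, F}

Candidate keys of the original relation: {A, D}, {C}.
Within {A, B, C, D, E, F}: {F}⁺ ∩ {A, B, C, D, E, F} = {B, E, F}, not the whole set, so F -> B, E violates BCNF; decompose into {B, E, F} and {A, C, D, F}.
{B, E, F} is in BCNF.
{A, C, D, F} is in BCNF.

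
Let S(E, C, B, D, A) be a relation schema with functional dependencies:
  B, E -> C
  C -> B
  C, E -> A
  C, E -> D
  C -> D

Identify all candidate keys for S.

{B, E}, {C, E}

Attributes never on any right-hand side: {E} — every candidate key must contain it.
Closure of {B, E} is {A, B, C, D, E}, the whole schema; {B, E} is a candidate key.
Closure of {C, E} is {A, B, C, D, E}, the whole schema; {C, E} is a candidate key.
These are minimal and exhaustive — every other superkey contains one of them.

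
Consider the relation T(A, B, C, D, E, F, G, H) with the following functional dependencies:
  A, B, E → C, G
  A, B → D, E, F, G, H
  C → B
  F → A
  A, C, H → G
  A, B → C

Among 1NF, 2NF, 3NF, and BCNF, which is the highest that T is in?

Candidate keys: {A, B}, {A, C}, {B, F}, {C, F}. Prime attributes: {A, B, C, F}.
C → B: {C}⁺ = {B, C}, which is not all of the attributes, so the left side is not a superkey — BCNF is violated.
But every attribute on its right side ({B}) is prime, and the same holds for every other non-superkey FD, so 3NF still holds.

3NF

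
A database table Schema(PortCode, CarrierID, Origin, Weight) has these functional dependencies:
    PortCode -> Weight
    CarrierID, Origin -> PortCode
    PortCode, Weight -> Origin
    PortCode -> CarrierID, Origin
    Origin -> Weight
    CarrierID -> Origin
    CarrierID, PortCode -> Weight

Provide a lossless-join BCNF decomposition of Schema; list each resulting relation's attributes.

{CarrierID, Origin, PortCode}; {Origin, Weight}

Candidate keys of the original relation: {CarrierID}, {PortCode}.
Within {CarrierID, Origin, PortCode, Weight}: {Origin}⁺ ∩ {CarrierID, Origin, PortCode, Weight} = {Origin, Weight}, not the whole set, so Origin -> Weight violates BCNF; decompose into {Origin, Weight} and {CarrierID, Origin, PortCode}.
{Origin, Weight}: every determinant is a superkey — BCNF.
{CarrierID, Origin, PortCode}: every determinant is a superkey — BCNF.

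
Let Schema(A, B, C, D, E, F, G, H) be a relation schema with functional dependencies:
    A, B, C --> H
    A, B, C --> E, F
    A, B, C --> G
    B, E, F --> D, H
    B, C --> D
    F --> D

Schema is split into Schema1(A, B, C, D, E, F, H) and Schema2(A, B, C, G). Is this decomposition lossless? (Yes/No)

The shared attributes are {A, B, C} and {A, B, C}⁺ = {A, B, C, D, E, F, G, H}.
Since Schema1 ⊆ {A, B, C, D, E, F, G, H}, the intersection is a superkey of Schema1; the decomposition is lossless.

Yes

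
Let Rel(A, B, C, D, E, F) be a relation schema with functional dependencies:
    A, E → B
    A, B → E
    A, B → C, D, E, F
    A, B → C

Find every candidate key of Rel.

Attributes never on any right-hand side: {A} — every candidate key must contain it.
{A, B}⁺ = {A, B, C, D, E, F} — all of the relation — so {A, B} is a candidate key.
{A, E}⁺ = {A, B, C, D, E, F} — all of the relation — so {A, E} is a candidate key.
These are minimal and exhaustive — every other superkey contains one of them.

{A, B}, {A, E}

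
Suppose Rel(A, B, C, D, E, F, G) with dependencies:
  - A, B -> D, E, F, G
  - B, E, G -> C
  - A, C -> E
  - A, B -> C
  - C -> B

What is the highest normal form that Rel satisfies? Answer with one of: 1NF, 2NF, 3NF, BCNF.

Candidate keys: {A, B}, {A, C}. Prime attributes: {A, B, C}.
For B, E, G -> C we have {B, E, G}⁺ = {B, C, E, G}; {B, E, G} is not a superkey, so BCNF fails.
Its right-hand attributes {C} are all prime, as are those of every other non-superkey FD — the relation is in 3NF.

3NF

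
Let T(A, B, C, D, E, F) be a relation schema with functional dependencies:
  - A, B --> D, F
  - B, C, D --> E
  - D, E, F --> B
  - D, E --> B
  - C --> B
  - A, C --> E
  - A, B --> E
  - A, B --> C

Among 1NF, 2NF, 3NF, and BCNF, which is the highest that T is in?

3NF

Candidate keys: {A, B}, {A, C}, {A, D, E}. Prime attributes: {A, B, C, D, E}.
B, C, D --> E: {B, C, D}⁺ = {B, C, D, E}, which is not all of the attributes, so the left side is not a superkey — BCNF is violated.
Since {E} ⊆ prime attributes and every other non-superkey FD also has a prime right side, the schema is in 3NF.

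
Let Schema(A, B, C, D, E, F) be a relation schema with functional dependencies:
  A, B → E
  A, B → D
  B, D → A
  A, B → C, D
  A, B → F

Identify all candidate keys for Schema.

{A, B}, {B, D}

No FD produces {B}, so it must be in every candidate key.
{A, B}⁺ = {A, B, C, D, E, F} — all of the relation — so {A, B} is a candidate key.
{B, D}⁺ = {A, B, C, D, E, F} — all of the relation — so {B, D} is a candidate key.
These are minimal and exhaustive — every other superkey contains one of them.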